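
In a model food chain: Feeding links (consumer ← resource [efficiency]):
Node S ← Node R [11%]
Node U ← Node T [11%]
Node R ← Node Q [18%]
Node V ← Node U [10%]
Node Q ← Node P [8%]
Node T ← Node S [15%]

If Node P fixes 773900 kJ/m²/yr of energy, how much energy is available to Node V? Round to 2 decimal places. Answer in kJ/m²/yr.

2.02 kJ/m²/yr

Node Q: 773900 × 0.08 = 61912 kJ/m²/yr
Node R: 61912 × 0.18 = 11144.16 kJ/m²/yr
Node S: 11144.16 × 0.11 = 1225.8576 kJ/m²/yr
Node T: 1225.8576 × 0.15 = 183.87864 kJ/m²/yr
Node U: 183.87864 × 0.11 = 20.2266504 kJ/m²/yr
Node V: 20.2266504 × 0.1 = 2.02266504 kJ/m²/yr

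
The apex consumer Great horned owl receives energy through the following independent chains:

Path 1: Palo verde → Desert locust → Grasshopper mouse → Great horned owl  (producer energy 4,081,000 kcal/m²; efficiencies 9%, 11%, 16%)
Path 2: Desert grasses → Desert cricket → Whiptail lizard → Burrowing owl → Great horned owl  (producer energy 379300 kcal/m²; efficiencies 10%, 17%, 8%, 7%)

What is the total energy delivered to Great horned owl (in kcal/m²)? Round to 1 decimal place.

Path 1: 4081000 × 0.09 × 0.11 × 0.16 = 6464.304 kcal/m²
Path 2: 379300 × 0.1 × 0.17 × 0.08 × 0.07 = 36.10936 kcal/m²
Total at Great horned owl: 6464.304 + 36.10936 = 6500.41336 kcal/m²

6500.4 kcal/m²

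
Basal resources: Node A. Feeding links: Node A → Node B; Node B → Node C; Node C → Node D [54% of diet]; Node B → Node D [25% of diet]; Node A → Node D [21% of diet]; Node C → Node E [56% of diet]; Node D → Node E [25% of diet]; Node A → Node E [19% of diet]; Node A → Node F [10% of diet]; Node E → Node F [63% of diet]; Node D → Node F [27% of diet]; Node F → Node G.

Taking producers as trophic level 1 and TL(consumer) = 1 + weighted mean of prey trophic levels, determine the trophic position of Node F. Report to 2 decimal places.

4.33

Node B: 1 + 1 = 2
Node C: 1 + 2 = 3
Node D: 1 + (0.54×3 + 0.25×2 + 0.21×1) = 3.33
Node E: 1 + (0.56×3 + 0.25×3.33 + 0.19×1) = 3.7025
Node F: 1 + (0.1×1 + 0.63×3.7025 + 0.27×3.33) = 4.331675
Node G: 1 + 4.331675 = 5.331675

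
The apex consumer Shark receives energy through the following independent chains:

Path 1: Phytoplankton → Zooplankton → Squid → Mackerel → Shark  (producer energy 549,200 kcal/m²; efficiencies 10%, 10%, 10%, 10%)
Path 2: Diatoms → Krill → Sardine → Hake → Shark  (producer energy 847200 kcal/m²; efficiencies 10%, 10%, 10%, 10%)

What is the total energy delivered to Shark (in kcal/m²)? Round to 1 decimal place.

Path 1: 549200 × 0.1 × 0.1 × 0.1 × 0.1 = 54.92 kcal/m²
Path 2: 847200 × 0.1 × 0.1 × 0.1 × 0.1 = 84.72 kcal/m²
Total at Shark: 54.92 + 84.72 = 139.64 kcal/m²

139.6 kcal/m²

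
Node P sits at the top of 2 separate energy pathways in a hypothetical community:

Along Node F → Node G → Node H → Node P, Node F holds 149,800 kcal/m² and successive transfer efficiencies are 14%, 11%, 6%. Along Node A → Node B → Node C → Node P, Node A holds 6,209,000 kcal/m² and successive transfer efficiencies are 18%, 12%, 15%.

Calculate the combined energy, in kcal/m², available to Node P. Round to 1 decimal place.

Via Node F: 149800 × 0.14 × 0.11 × 0.06 = 138.4152 kcal/m²
Via Node A: 6209000 × 0.18 × 0.12 × 0.15 = 20117.16 kcal/m²
Total at Node P: 138.4152 + 20117.16 = 20255.5752 kcal/m²

20255.6 kcal/m²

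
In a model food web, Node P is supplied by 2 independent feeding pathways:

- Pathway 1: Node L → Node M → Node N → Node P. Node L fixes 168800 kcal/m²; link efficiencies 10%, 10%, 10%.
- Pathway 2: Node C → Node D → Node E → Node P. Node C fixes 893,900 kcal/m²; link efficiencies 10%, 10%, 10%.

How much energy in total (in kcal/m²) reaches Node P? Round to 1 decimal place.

1062.7 kcal/m²

Pathway 1: 168800 × 0.1 × 0.1 × 0.1 = 168.8 kcal/m²
Pathway 2: 893900 × 0.1 × 0.1 × 0.1 = 893.9 kcal/m²
Total at Node P: 168.8 + 893.9 = 1062.7 kcal/m²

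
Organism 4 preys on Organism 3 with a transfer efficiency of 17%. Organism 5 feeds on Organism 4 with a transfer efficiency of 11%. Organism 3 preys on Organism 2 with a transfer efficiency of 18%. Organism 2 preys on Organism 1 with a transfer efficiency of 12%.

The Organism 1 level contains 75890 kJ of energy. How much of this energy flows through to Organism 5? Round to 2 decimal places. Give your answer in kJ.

Organism 2: 75890 × 0.12 = 9106.8 kJ
Organism 3: 9106.8 × 0.18 = 1639.224 kJ
Organism 4: 1639.224 × 0.17 = 278.66808 kJ
Organism 5: 278.66808 × 0.11 = 30.6534888 kJ

30.65 kJ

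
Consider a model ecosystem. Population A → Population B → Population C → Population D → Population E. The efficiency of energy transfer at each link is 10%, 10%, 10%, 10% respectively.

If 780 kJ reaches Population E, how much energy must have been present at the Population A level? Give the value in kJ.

7800000 kJ

Cumulative transfer efficiency: 0.1 × 0.1 × 0.1 × 0.1 = 0.0001
Population A energy = 780 / 0.0001 = 7800000 kJ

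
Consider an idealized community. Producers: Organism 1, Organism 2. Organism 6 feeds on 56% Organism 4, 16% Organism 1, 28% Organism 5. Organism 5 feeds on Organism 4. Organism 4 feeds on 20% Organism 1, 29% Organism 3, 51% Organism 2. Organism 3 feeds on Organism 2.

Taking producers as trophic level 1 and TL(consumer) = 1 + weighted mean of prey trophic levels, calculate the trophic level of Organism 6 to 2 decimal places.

Organism 3: 1 + 1 = 2
Organism 4: 1 + (0.2×1 + 0.29×2 + 0.51×1) = 2.29
Organism 5: 1 + 2.29 = 3.29
Organism 6: 1 + (0.56×2.29 + 0.16×1 + 0.28×3.29) = 3.3636

3.36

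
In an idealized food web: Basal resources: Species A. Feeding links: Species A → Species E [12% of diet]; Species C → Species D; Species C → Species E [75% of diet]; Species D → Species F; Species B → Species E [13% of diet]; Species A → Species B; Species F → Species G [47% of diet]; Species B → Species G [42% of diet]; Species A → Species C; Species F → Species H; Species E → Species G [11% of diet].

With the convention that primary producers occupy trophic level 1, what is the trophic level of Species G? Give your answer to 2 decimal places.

Species B: 1 + 1 = 2
Species C: 1 + 1 = 2
Species D: 1 + 2 = 3
Species E: 1 + (0.12×1 + 0.75×2 + 0.13×2) = 2.88
Species F: 1 + 3 = 4
Species G: 1 + (0.47×4 + 0.11×2.88 + 0.42×2) = 4.0368
Species H: 1 + 4 = 5

4.04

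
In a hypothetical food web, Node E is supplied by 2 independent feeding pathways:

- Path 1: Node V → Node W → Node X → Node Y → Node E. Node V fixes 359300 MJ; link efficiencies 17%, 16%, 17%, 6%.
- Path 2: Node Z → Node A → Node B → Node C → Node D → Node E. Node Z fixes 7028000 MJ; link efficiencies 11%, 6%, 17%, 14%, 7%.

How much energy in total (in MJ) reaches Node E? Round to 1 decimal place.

177.0 MJ

Path 1: 359300 × 0.17 × 0.16 × 0.17 × 0.06 = 99.684192 MJ
Path 2: 7028000 × 0.11 × 0.06 × 0.17 × 0.14 × 0.07 = 77.2770768 MJ
Total at Node E: 99.684192 + 77.2770768 = 176.9612688 MJ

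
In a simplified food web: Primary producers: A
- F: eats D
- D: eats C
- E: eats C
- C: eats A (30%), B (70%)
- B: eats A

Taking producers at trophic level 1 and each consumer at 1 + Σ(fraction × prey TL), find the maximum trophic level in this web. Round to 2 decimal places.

B: 1 + 1 = 2
C: 1 + (0.3×1 + 0.7×2) = 2.7
D: 1 + 2.7 = 3.7
E: 1 + 2.7 = 3.7
F: 1 + 3.7 = 4.7

4.70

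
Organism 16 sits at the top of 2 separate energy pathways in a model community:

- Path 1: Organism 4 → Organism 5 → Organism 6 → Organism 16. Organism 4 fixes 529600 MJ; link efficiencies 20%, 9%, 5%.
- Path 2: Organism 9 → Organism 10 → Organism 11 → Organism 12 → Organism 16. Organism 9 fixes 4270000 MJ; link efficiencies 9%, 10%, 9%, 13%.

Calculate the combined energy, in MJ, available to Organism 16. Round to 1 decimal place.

Path 1: 529600 × 0.2 × 0.09 × 0.05 = 476.64 MJ
Path 2: 4270000 × 0.09 × 0.1 × 0.09 × 0.13 = 449.631 MJ
Total at Organism 16: 476.64 + 449.631 = 926.271 MJ

926.3 MJ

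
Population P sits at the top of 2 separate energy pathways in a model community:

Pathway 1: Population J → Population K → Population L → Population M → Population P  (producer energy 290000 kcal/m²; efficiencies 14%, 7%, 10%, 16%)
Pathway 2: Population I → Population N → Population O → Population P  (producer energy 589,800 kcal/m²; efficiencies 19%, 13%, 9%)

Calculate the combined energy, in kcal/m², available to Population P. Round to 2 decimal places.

1356.60 kcal/m²

Pathway 1: 290000 × 0.14 × 0.07 × 0.1 × 0.16 = 45.472 kcal/m²
Pathway 2: 589800 × 0.19 × 0.13 × 0.09 = 1311.1254 kcal/m²
Total at Population P: 45.472 + 1311.1254 = 1356.5974 kcal/m²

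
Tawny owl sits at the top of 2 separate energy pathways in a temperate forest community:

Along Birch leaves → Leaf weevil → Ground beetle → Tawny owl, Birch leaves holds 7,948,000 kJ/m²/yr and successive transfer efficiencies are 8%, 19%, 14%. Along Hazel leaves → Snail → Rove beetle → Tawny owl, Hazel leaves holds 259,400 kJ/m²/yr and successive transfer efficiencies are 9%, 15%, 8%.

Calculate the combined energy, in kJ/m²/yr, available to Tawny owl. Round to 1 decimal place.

Via Birch leaves: 7948000 × 0.08 × 0.19 × 0.14 = 16913.344 kJ/m²/yr
Via Hazel leaves: 259400 × 0.09 × 0.15 × 0.08 = 280.152 kJ/m²/yr
Total at Tawny owl: 16913.344 + 280.152 = 17193.496 kJ/m²/yr

17193.5 kJ/m²/yr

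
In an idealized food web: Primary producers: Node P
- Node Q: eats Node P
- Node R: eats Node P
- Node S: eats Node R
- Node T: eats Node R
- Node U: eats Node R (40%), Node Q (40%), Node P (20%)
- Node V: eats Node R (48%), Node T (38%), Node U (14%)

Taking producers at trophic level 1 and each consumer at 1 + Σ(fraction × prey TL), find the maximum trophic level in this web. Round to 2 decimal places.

Node Q: 1 + 1 = 2
Node R: 1 + 1 = 2
Node S: 1 + 2 = 3
Node T: 1 + 2 = 3
Node U: 1 + (0.4×2 + 0.4×2 + 0.2×1) = 2.8
Node V: 1 + (0.48×2 + 0.38×3 + 0.14×2.8) = 3.492

3.49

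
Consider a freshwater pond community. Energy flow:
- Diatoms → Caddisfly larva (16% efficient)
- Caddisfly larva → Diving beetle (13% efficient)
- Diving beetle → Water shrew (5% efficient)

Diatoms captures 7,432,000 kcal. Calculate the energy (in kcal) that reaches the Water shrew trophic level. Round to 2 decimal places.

Caddisfly larva: 7432000 × 0.16 = 1189120 kcal
Diving beetle: 1189120 × 0.13 = 154585.6 kcal
Water shrew: 154585.6 × 0.05 = 7729.28 kcal

7729.28 kcal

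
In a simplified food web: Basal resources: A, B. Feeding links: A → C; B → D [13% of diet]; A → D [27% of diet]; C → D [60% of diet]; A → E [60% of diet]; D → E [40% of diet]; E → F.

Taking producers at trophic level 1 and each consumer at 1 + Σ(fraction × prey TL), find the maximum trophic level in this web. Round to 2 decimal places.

C: 1 + 1 = 2
D: 1 + (0.13×1 + 0.27×1 + 0.6×2) = 2.6
E: 1 + (0.6×1 + 0.4×2.6) = 2.64
F: 1 + 2.64 = 3.64

3.64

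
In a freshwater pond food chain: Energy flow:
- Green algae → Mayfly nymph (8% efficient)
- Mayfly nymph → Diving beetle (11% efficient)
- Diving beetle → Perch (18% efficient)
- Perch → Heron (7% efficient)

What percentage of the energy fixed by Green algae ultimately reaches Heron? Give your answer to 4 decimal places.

0.0111%

Product of link efficiencies: 0.08 × 0.11 × 0.18 × 0.07 = 0.00011088
As a percentage: 0.00011088 × 100 = 0.0111%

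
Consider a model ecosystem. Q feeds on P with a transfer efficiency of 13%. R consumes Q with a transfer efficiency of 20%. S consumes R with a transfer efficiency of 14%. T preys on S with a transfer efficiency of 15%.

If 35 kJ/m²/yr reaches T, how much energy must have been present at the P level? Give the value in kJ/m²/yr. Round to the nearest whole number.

Cumulative transfer efficiency: 0.13 × 0.2 × 0.14 × 0.15 = 0.000546
P energy = 35 / 0.000546 = 64103 kJ/m²/yr

64103 kJ/m²/yr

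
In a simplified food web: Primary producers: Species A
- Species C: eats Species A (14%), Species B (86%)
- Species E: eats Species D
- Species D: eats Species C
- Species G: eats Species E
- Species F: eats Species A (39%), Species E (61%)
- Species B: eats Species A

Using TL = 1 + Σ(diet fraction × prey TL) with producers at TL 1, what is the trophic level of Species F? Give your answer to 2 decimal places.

4.35

Species B: 1 + 1 = 2
Species C: 1 + (0.14×1 + 0.86×2) = 2.86
Species D: 1 + 2.86 = 3.86
Species E: 1 + 3.86 = 4.86
Species F: 1 + (0.39×1 + 0.61×4.86) = 4.3546
Species G: 1 + 4.86 = 5.86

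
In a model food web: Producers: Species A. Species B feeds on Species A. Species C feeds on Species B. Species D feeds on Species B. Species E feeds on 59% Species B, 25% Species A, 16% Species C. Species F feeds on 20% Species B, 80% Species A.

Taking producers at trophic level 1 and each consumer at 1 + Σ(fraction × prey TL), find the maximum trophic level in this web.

3

Species B: 1 + 1 = 2
Species C: 1 + 2 = 3
Species D: 1 + 2 = 3
Species E: 1 + (0.59×2 + 0.25×1 + 0.16×3) = 2.91
Species F: 1 + (0.2×2 + 0.8×1) = 2.2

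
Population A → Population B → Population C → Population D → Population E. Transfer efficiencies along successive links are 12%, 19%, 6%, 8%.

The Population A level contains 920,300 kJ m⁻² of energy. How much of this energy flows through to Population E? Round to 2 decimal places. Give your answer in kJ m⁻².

100.72 kJ m⁻²

Population B: 920300 × 0.12 = 110436 kJ m⁻²
Population C: 110436 × 0.19 = 20982.84 kJ m⁻²
Population D: 20982.84 × 0.06 = 1258.9704 kJ m⁻²
Population E: 1258.9704 × 0.08 = 100.717632 kJ m⁻²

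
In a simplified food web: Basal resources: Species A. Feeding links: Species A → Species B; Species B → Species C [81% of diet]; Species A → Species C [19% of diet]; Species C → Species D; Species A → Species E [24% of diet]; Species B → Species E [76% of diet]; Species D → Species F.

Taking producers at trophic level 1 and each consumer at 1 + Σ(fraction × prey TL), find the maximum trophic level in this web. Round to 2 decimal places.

Species B: 1 + 1 = 2
Species C: 1 + (0.81×2 + 0.19×1) = 2.81
Species D: 1 + 2.81 = 3.81
Species E: 1 + (0.24×1 + 0.76×2) = 2.76
Species F: 1 + 3.81 = 4.81

4.81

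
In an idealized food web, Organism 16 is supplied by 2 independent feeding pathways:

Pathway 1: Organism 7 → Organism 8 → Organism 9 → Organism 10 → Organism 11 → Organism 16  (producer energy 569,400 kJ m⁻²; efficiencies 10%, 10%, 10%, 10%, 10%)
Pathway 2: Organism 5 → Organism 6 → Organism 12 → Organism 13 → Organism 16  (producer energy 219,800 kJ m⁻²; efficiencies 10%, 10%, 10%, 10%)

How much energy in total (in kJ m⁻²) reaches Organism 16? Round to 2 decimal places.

27.67 kJ m⁻²

Pathway 1: 569400 × 0.1 × 0.1 × 0.1 × 0.1 × 0.1 = 5.694 kJ m⁻²
Pathway 2: 219800 × 0.1 × 0.1 × 0.1 × 0.1 = 21.98 kJ m⁻²
Total at Organism 16: 5.694 + 21.98 = 27.674 kJ m⁻²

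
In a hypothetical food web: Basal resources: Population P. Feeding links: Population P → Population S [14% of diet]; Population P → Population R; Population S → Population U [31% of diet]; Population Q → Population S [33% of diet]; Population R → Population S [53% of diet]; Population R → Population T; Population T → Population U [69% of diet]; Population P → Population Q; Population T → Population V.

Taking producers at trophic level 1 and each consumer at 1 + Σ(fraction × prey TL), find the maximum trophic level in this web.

4

Population Q: 1 + 1 = 2
Population R: 1 + 1 = 2
Population S: 1 + (0.53×2 + 0.14×1 + 0.33×2) = 2.86
Population T: 1 + 2 = 3
Population U: 1 + (0.69×3 + 0.31×2.86) = 3.9566
Population V: 1 + 3 = 4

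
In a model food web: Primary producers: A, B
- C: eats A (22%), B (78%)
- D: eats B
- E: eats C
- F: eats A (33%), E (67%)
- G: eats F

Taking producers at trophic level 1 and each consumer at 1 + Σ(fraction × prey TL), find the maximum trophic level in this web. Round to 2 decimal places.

C: 1 + (0.22×1 + 0.78×1) = 2
D: 1 + 1 = 2
E: 1 + 2 = 3
F: 1 + (0.33×1 + 0.67×3) = 3.34
G: 1 + 3.34 = 4.34

4.34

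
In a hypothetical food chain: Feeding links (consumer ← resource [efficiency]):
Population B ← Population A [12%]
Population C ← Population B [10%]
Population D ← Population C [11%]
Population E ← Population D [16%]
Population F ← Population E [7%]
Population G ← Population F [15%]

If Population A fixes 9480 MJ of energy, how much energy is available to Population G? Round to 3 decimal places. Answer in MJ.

0.021 MJ

Population B: 9480 × 0.12 = 1137.6 MJ
Population C: 1137.6 × 0.1 = 113.76 MJ
Population D: 113.76 × 0.11 = 12.5136 MJ
Population E: 12.5136 × 0.16 = 2.002176 MJ
Population F: 2.002176 × 0.07 = 0.14015232 MJ
Population G: 0.14015232 × 0.15 = 0.021022848 MJ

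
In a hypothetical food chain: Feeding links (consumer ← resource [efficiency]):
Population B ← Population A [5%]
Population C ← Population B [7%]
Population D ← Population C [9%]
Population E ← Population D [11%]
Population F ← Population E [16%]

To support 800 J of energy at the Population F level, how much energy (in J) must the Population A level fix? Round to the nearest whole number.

Cumulative transfer efficiency: 0.05 × 0.07 × 0.09 × 0.11 × 0.16 = 0.000005544
Population A energy = 800 / 0.000005544 = 144300144 J

144300144 J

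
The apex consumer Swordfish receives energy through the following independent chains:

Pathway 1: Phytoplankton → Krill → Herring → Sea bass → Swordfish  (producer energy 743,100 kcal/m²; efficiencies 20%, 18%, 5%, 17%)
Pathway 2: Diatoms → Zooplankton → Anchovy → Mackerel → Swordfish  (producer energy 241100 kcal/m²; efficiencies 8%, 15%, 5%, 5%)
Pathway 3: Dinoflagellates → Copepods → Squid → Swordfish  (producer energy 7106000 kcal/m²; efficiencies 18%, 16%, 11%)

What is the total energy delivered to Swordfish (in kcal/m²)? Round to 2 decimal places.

Pathway 1: 743100 × 0.2 × 0.18 × 0.05 × 0.17 = 227.3886 kcal/m²
Pathway 2: 241100 × 0.08 × 0.15 × 0.05 × 0.05 = 7.233 kcal/m²
Pathway 3: 7106000 × 0.18 × 0.16 × 0.11 = 22511.808 kcal/m²
Total at Swordfish: 227.3886 + 7.233 + 22511.808 = 22746.4296 kcal/m²

22746.43 kcal/m²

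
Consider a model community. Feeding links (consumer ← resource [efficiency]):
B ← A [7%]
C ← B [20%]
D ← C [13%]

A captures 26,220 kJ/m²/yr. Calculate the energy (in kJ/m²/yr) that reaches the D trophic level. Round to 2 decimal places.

B: 26220 × 0.07 = 1835.4 kJ/m²/yr
C: 1835.4 × 0.2 = 367.08 kJ/m²/yr
D: 367.08 × 0.13 = 47.7204 kJ/m²/yr

47.72 kJ/m²/yr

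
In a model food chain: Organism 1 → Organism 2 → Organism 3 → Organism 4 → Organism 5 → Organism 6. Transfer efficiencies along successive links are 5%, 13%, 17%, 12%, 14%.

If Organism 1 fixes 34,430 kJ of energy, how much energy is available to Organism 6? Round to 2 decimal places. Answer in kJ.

Organism 2: 34430 × 0.05 = 1721.5 kJ
Organism 3: 1721.5 × 0.13 = 223.795 kJ
Organism 4: 223.795 × 0.17 = 38.04515 kJ
Organism 5: 38.04515 × 0.12 = 4.565418 kJ
Organism 6: 4.565418 × 0.14 = 0.63915852 kJ

0.64 kJ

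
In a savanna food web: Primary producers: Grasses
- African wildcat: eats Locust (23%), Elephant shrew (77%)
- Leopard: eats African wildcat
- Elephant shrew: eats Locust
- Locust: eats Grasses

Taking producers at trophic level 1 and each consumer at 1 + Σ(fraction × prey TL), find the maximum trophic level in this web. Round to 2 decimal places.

4.77

Locust: 1 + 1 = 2
Elephant shrew: 1 + 2 = 3
African wildcat: 1 + (0.23×2 + 0.77×3) = 3.77
Leopard: 1 + 3.77 = 4.77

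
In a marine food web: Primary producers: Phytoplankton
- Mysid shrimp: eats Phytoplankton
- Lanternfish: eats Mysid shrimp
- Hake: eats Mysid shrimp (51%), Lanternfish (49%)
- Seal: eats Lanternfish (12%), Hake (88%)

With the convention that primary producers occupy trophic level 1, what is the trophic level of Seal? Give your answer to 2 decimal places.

Mysid shrimp: 1 + 1 = 2
Lanternfish: 1 + 2 = 3
Hake: 1 + (0.51×2 + 0.49×3) = 3.49
Seal: 1 + (0.12×3 + 0.88×3.49) = 4.4312

4.43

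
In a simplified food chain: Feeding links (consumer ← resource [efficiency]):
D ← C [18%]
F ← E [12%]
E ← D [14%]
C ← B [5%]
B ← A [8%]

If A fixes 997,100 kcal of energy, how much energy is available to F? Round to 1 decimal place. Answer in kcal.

B: 997100 × 0.08 = 79768 kcal
C: 79768 × 0.05 = 3988.4 kcal
D: 3988.4 × 0.18 = 717.912 kcal
E: 717.912 × 0.14 = 100.50768 kcal
F: 100.50768 × 0.12 = 12.0609216 kcal

12.1 kcal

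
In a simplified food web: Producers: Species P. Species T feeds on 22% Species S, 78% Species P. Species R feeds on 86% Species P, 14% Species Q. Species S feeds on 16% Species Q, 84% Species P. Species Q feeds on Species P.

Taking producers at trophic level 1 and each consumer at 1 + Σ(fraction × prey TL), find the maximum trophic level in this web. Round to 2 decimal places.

Species Q: 1 + 1 = 2
Species R: 1 + (0.86×1 + 0.14×2) = 2.14
Species S: 1 + (0.16×2 + 0.84×1) = 2.16
Species T: 1 + (0.22×2.16 + 0.78×1) = 2.2552

2.26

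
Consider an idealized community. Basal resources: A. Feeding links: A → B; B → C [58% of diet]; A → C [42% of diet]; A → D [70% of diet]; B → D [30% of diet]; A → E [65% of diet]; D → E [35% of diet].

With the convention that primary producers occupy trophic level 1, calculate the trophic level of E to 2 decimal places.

B: 1 + 1 = 2
C: 1 + (0.58×2 + 0.42×1) = 2.58
D: 1 + (0.7×1 + 0.3×2) = 2.3
E: 1 + (0.65×1 + 0.35×2.3) = 2.455

2.46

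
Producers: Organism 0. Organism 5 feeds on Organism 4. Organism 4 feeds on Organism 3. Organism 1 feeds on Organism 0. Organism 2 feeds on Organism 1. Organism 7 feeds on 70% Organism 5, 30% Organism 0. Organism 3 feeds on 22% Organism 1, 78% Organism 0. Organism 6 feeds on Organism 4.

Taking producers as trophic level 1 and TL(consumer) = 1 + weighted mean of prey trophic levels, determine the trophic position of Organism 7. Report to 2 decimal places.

Organism 1: 1 + 1 = 2
Organism 2: 1 + 2 = 3
Organism 3: 1 + (0.22×2 + 0.78×1) = 2.22
Organism 4: 1 + 2.22 = 3.22
Organism 5: 1 + 3.22 = 4.22
Organism 6: 1 + 3.22 = 4.22
Organism 7: 1 + (0.7×4.22 + 0.3×1) = 4.254

4.25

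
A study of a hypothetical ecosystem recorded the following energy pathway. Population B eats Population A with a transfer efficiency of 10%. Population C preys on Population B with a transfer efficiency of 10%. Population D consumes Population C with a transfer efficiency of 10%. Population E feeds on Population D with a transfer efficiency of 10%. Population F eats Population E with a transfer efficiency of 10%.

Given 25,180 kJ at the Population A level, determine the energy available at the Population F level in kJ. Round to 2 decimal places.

0.25 kJ

Population B: 25180 × 0.1 = 2518 kJ
Population C: 2518 × 0.1 = 251.8 kJ
Population D: 251.8 × 0.1 = 25.18 kJ
Population E: 25.18 × 0.1 = 2.518 kJ
Population F: 2.518 × 0.1 = 0.2518 kJ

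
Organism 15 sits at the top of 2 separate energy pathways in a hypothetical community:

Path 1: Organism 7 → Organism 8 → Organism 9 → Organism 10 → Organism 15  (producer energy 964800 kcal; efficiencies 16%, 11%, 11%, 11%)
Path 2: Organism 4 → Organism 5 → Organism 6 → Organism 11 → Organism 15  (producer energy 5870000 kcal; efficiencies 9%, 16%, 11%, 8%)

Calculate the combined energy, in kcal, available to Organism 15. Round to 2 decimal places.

949.31 kcal

Path 1: 964800 × 0.16 × 0.11 × 0.11 × 0.11 = 205.463808 kcal
Path 2: 5870000 × 0.09 × 0.16 × 0.11 × 0.08 = 743.8464 kcal
Total at Organism 15: 205.463808 + 743.8464 = 949.310208 kcal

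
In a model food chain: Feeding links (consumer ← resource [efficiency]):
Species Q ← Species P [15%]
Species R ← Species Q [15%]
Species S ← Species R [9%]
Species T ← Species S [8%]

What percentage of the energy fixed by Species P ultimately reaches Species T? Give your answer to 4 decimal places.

Product of link efficiencies: 0.15 × 0.15 × 0.09 × 0.08 = 0.000162
As a percentage: 0.000162 × 100 = 0.0162%

0.0162%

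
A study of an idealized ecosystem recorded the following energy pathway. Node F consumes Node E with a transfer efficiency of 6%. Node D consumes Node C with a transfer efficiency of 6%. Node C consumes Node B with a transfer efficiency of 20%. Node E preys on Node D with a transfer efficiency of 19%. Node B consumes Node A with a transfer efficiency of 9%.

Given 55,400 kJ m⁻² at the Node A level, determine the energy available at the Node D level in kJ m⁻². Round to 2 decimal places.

Node B: 55400 × 0.09 = 4986 kJ m⁻²
Node C: 4986 × 0.2 = 997.2 kJ m⁻²
Node D: 997.2 × 0.06 = 59.832 kJ m⁻²

59.83 kJ m⁻²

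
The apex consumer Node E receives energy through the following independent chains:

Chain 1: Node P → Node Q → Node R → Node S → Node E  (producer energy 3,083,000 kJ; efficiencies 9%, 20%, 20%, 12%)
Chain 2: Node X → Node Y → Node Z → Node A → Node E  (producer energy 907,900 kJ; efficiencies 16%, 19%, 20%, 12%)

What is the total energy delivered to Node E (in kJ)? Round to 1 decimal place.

Chain 1: 3083000 × 0.09 × 0.2 × 0.2 × 0.12 = 1331.856 kJ
Chain 2: 907900 × 0.16 × 0.19 × 0.2 × 0.12 = 662.40384 kJ
Total at Node E: 1331.856 + 662.40384 = 1994.25984 kJ

1994.3 kJ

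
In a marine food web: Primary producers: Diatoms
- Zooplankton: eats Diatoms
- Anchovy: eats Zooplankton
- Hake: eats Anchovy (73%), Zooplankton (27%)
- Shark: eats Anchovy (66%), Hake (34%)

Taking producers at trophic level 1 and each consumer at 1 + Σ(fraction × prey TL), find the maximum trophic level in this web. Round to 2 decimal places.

4.25

Zooplankton: 1 + 1 = 2
Anchovy: 1 + 2 = 3
Hake: 1 + (0.73×3 + 0.27×2) = 3.73
Shark: 1 + (0.66×3 + 0.34×3.73) = 4.2482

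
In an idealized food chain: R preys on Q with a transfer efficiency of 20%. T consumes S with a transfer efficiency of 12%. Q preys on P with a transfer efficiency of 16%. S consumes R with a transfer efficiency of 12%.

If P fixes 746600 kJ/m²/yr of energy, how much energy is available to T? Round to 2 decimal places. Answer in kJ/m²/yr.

Q: 746600 × 0.16 = 119456 kJ/m²/yr
R: 119456 × 0.2 = 23891.2 kJ/m²/yr
S: 23891.2 × 0.12 = 2866.944 kJ/m²/yr
T: 2866.944 × 0.12 = 344.03328 kJ/m²/yr

344.03 kJ/m²/yr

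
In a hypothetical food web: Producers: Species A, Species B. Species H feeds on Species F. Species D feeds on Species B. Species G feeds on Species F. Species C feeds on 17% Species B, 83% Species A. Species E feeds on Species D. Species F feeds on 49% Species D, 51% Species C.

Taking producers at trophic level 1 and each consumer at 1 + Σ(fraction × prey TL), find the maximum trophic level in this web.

4

Species C: 1 + (0.17×1 + 0.83×1) = 2
Species D: 1 + 1 = 2
Species E: 1 + 2 = 3
Species F: 1 + (0.49×2 + 0.51×2) = 3
Species G: 1 + 3 = 4
Species H: 1 + 3 = 4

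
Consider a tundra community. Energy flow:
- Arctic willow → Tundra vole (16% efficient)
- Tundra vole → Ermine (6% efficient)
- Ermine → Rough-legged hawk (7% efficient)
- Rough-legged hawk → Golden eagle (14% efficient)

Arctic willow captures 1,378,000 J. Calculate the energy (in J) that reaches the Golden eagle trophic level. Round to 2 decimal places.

129.64 J

Tundra vole: 1378000 × 0.16 = 220480 J
Ermine: 220480 × 0.06 = 13228.8 J
Rough-legged hawk: 13228.8 × 0.07 = 926.016 J
Golden eagle: 926.016 × 0.14 = 129.64224 J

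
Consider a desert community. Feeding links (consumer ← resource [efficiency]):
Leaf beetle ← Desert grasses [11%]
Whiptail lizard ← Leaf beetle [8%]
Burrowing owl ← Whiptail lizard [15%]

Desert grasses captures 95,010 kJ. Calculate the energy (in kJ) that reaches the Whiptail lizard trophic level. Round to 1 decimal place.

Leaf beetle: 95010 × 0.11 = 10451.1 kJ
Whiptail lizard: 10451.1 × 0.08 = 836.088 kJ

836.1 kJ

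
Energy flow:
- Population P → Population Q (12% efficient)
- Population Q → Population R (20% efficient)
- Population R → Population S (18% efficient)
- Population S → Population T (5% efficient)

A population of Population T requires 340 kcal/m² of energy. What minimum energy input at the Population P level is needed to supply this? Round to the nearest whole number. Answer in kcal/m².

1574074 kcal/m²

Cumulative transfer efficiency: 0.12 × 0.2 × 0.18 × 0.05 = 0.000216
Population P energy = 340 / 0.000216 = 1574074 kcal/m²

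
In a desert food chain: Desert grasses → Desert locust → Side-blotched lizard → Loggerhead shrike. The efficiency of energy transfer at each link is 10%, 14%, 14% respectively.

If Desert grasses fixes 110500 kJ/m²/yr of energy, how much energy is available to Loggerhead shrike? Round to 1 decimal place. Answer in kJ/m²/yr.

216.6 kJ/m²/yr

Desert locust: 110500 × 0.1 = 11050 kJ/m²/yr
Side-blotched lizard: 11050 × 0.14 = 1547 kJ/m²/yr
Loggerhead shrike: 1547 × 0.14 = 216.58 kJ/m²/yr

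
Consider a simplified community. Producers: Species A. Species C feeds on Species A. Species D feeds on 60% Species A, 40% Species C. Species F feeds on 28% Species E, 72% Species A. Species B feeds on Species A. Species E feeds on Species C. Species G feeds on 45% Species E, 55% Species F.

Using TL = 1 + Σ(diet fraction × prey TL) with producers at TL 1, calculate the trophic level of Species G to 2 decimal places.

3.76

Species B: 1 + 1 = 2
Species C: 1 + 1 = 2
Species D: 1 + (0.6×1 + 0.4×2) = 2.4
Species E: 1 + 2 = 3
Species F: 1 + (0.28×3 + 0.72×1) = 2.56
Species G: 1 + (0.45×3 + 0.55×2.56) = 3.758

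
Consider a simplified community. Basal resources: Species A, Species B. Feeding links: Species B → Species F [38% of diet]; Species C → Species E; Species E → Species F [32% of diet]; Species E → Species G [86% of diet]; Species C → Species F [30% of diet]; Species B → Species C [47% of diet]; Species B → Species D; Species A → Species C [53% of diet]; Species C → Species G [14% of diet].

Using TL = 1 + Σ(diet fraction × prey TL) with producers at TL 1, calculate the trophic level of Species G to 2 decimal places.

3.86

Species C: 1 + (0.47×1 + 0.53×1) = 2
Species D: 1 + 1 = 2
Species E: 1 + 2 = 3
Species F: 1 + (0.3×2 + 0.32×3 + 0.38×1) = 2.94
Species G: 1 + (0.14×2 + 0.86×3) = 3.86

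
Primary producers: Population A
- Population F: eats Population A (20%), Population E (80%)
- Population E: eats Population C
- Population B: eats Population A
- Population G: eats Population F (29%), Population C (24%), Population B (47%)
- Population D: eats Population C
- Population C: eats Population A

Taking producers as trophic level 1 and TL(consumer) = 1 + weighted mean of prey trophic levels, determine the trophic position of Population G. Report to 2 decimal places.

Population B: 1 + 1 = 2
Population C: 1 + 1 = 2
Population D: 1 + 2 = 3
Population E: 1 + 2 = 3
Population F: 1 + (0.2×1 + 0.8×3) = 3.6
Population G: 1 + (0.29×3.6 + 0.24×2 + 0.47×2) = 3.464

3.46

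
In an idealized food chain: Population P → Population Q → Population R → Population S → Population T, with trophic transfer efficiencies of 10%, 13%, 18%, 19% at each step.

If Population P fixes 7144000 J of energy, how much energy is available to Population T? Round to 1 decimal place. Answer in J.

Population Q: 7144000 × 0.1 = 714400 J
Population R: 714400 × 0.13 = 92872 J
Population S: 92872 × 0.18 = 16716.96 J
Population T: 16716.96 × 0.19 = 3176.2224 J

3176.2 J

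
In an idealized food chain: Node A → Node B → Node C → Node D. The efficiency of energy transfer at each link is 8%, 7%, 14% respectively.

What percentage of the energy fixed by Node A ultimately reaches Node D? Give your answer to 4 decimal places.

0.0784%

Product of link efficiencies: 0.08 × 0.07 × 0.14 = 0.000784
As a percentage: 0.000784 × 100 = 0.0784%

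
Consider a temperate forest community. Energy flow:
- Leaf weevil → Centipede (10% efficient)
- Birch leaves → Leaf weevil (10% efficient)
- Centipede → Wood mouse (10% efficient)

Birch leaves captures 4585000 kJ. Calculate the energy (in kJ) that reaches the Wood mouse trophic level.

4585 kJ

Leaf weevil: 4585000 × 0.1 = 458500 kJ
Centipede: 458500 × 0.1 = 45850 kJ
Wood mouse: 45850 × 0.1 = 4585 kJ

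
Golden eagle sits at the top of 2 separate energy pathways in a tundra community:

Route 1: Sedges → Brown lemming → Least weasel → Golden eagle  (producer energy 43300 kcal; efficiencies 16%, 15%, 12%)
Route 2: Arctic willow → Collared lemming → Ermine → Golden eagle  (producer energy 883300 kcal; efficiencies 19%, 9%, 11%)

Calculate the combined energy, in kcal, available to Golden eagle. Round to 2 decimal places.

1786.19 kcal

Route 1: 43300 × 0.16 × 0.15 × 0.12 = 124.704 kcal
Route 2: 883300 × 0.19 × 0.09 × 0.11 = 1661.4873 kcal
Total at Golden eagle: 124.704 + 1661.4873 = 1786.1913 kcal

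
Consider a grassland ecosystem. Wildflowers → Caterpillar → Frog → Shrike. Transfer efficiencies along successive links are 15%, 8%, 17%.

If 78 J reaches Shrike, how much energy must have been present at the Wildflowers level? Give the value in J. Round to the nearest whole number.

Cumulative transfer efficiency: 0.15 × 0.08 × 0.17 = 0.00204
Wildflowers energy = 78 / 0.00204 = 38235 J

38235 J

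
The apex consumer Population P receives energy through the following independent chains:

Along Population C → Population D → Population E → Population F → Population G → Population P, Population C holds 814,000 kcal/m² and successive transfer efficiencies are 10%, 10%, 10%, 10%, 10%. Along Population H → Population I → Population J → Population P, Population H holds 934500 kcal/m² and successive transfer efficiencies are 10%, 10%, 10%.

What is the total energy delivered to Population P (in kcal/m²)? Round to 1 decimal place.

Via Population C: 814000 × 0.1 × 0.1 × 0.1 × 0.1 × 0.1 = 8.14 kcal/m²
Via Population H: 934500 × 0.1 × 0.1 × 0.1 = 934.5 kcal/m²
Total at Population P: 8.14 + 934.5 = 942.64 kcal/m²

942.6 kcal/m²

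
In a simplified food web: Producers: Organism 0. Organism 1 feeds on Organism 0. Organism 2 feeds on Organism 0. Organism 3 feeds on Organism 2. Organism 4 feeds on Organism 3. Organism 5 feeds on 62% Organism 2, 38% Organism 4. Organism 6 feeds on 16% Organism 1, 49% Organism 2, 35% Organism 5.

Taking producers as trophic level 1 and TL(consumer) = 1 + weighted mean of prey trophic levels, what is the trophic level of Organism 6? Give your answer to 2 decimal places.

Organism 1: 1 + 1 = 2
Organism 2: 1 + 1 = 2
Organism 3: 1 + 2 = 3
Organism 4: 1 + 3 = 4
Organism 5: 1 + (0.62×2 + 0.38×4) = 3.76
Organism 6: 1 + (0.16×2 + 0.49×2 + 0.35×3.76) = 3.616

3.62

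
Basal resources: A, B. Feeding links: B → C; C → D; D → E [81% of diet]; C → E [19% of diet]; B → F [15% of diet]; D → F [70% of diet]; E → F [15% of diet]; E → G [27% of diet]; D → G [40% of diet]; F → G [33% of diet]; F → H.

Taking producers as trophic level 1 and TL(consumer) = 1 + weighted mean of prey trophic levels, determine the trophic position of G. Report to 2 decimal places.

C: 1 + 1 = 2
D: 1 + 2 = 3
E: 1 + (0.81×3 + 0.19×2) = 3.81
F: 1 + (0.15×1 + 0.7×3 + 0.15×3.81) = 3.8215
G: 1 + (0.27×3.81 + 0.4×3 + 0.33×3.8215) = 4.489795
H: 1 + 3.8215 = 4.8215

4.49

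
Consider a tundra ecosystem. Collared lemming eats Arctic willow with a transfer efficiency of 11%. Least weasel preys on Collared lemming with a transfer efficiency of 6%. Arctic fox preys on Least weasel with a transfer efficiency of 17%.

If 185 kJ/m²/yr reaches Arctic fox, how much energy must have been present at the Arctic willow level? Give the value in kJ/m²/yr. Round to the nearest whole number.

Cumulative transfer efficiency: 0.11 × 0.06 × 0.17 = 0.001122
Arctic willow energy = 185 / 0.001122 = 164884 kJ/m²/yr

164884 kJ/m²/yr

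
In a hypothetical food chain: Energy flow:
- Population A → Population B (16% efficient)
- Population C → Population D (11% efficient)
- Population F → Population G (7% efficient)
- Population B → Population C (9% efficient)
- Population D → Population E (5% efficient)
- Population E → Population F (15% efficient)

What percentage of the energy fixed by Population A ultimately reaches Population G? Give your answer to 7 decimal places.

0.0000832%

Product of link efficiencies: 0.16 × 0.09 × 0.11 × 0.05 × 0.15 × 0.07 = 0.0000008316
As a percentage: 0.0000008316 × 100 = 0.0000832%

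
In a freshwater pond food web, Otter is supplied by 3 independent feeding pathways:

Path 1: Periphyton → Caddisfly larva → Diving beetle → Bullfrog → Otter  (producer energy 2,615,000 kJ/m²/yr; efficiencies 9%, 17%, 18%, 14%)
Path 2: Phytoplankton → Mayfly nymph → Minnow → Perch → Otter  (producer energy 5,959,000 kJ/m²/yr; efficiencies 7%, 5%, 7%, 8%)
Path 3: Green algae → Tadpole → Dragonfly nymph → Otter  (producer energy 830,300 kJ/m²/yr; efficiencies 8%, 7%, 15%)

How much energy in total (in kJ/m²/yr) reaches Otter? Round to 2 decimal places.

1822.49 kJ/m²/yr

Path 1: 2615000 × 0.09 × 0.17 × 0.18 × 0.14 = 1008.2394 kJ/m²/yr
Path 2: 5959000 × 0.07 × 0.05 × 0.07 × 0.08 = 116.7964 kJ/m²/yr
Path 3: 830300 × 0.08 × 0.07 × 0.15 = 697.452 kJ/m²/yr
Total at Otter: 1008.2394 + 116.7964 + 697.452 = 1822.4878 kJ/m²/yr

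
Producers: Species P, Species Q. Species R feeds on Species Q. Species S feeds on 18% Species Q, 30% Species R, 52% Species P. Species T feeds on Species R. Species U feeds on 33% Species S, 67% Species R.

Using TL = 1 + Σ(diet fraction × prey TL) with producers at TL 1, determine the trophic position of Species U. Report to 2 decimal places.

3.10

Species R: 1 + 1 = 2
Species S: 1 + (0.18×1 + 0.3×2 + 0.52×1) = 2.3
Species T: 1 + 2 = 3
Species U: 1 + (0.33×2.3 + 0.67×2) = 3.099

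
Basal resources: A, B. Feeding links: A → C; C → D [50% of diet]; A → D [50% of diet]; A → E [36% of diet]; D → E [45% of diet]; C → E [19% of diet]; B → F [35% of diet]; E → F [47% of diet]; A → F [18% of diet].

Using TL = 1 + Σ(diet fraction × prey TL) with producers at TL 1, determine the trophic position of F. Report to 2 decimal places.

C: 1 + 1 = 2
D: 1 + (0.5×2 + 0.5×1) = 2.5
E: 1 + (0.36×1 + 0.45×2.5 + 0.19×2) = 2.865
F: 1 + (0.35×1 + 0.47×2.865 + 0.18×1) = 2.87655

2.88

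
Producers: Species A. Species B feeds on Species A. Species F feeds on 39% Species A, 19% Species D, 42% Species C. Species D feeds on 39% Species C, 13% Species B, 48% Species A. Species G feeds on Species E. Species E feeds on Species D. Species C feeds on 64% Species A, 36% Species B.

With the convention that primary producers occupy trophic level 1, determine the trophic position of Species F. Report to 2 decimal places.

2.89

Species B: 1 + 1 = 2
Species C: 1 + (0.64×1 + 0.36×2) = 2.36
Species D: 1 + (0.39×2.36 + 0.13×2 + 0.48×1) = 2.6604
Species E: 1 + 2.6604 = 3.6604
Species F: 1 + (0.39×1 + 0.19×2.6604 + 0.42×2.36) = 2.886676
Species G: 1 + 3.6604 = 4.6604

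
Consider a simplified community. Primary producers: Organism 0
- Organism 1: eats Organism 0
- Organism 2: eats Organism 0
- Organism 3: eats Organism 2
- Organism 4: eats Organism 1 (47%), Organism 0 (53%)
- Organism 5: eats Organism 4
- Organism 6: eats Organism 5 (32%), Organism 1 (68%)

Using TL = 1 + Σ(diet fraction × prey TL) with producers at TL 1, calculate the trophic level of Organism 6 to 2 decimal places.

Organism 1: 1 + 1 = 2
Organism 2: 1 + 1 = 2
Organism 3: 1 + 2 = 3
Organism 4: 1 + (0.47×2 + 0.53×1) = 2.47
Organism 5: 1 + 2.47 = 3.47
Organism 6: 1 + (0.32×3.47 + 0.68×2) = 3.4704

3.47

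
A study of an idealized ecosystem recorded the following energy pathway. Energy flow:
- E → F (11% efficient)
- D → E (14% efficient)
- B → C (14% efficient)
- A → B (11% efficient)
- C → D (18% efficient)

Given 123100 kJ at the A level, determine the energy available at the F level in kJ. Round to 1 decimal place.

5.3 kJ

B: 123100 × 0.11 = 13541 kJ
C: 13541 × 0.14 = 1895.74 kJ
D: 1895.74 × 0.18 = 341.2332 kJ
E: 341.2332 × 0.14 = 47.772648 kJ
F: 47.772648 × 0.11 = 5.25499128 kJ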